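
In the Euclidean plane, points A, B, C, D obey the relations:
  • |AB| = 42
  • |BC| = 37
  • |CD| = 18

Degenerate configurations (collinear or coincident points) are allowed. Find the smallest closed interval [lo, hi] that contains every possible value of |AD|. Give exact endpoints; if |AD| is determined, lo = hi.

|AD| ∈ [0, 97]  (≈ [0.0000, 97.0000])

|AB| ∈ {42}
|BC| ∈ {37}
|CD| ∈ {18}
|AC| ∈ [5, 79]
|BD| ∈ [19, 55]
|AD| ∈ [0, 97]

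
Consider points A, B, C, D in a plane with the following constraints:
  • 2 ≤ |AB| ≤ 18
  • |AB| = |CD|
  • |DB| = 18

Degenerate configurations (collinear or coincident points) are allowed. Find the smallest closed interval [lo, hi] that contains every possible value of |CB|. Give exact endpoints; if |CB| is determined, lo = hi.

|CB| ∈ [0, 36]  (≈ [0.0000, 36.0000])

|AB| ∈ [2, 18]
|BD| ∈ {18}
|CD| ∈ [2, 18]
|AD| ∈ [0, 36]
|BC| ∈ [0, 36]
|AC| ∈ [0, 54]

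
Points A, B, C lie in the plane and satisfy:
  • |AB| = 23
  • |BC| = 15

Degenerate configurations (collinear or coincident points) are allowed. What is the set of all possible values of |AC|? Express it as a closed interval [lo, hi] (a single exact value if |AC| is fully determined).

|AC| ∈ [8, 38]  (≈ [8.0000, 38.0000])

|AB| ∈ {23}
|BC| ∈ {15}
|AC| ∈ [8, 38]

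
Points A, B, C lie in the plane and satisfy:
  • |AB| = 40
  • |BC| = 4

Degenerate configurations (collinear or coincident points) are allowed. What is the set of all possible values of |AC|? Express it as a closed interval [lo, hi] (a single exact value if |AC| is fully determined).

|AB| ∈ {40}
|BC| ∈ {4}
|AC| ∈ [36, 44]

|AC| ∈ [36, 44]  (≈ [36.0000, 44.0000])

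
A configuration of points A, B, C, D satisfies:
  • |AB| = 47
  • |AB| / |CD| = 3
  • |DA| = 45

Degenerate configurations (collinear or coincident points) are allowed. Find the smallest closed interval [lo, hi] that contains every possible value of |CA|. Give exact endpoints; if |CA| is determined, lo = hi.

|CA| ∈ [88/3, 182/3]  (≈ [29.3333, 60.6667])

|AB| ∈ {47}
|AD| ∈ {45}
|CD| ∈ {47/3}
|BD| ∈ [2, 92]
|AC| ∈ [88/3, 182/3]
|BC| ∈ [0, 323/3]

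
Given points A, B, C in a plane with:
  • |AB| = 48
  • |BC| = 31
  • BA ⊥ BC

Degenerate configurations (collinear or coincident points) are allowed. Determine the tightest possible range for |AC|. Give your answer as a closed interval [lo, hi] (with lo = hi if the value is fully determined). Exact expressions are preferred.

|AB| ∈ {48}
|BC| ∈ {31}
|AC| ∈ {√(3265)}

|AC| = √(3265)  (≈ 57.1402)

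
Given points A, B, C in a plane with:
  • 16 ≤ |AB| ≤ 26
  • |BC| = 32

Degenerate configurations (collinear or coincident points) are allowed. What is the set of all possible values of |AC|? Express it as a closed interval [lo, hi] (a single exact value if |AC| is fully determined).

|AC| ∈ [6, 58]  (≈ [6.0000, 58.0000])

|AB| ∈ [16, 26]
|BC| ∈ {32}
|AC| ∈ [6, 58]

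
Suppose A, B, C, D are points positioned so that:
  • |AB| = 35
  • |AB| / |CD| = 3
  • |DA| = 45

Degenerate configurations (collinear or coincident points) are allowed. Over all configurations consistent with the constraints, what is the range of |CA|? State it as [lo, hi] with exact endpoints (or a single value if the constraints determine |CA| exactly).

|CA| ∈ [100/3, 170/3]  (≈ [33.3333, 56.6667])

|AB| ∈ {35}
|AD| ∈ {45}
|CD| ∈ {35/3}
|BD| ∈ [10, 80]
|AC| ∈ [100/3, 170/3]
|BC| ∈ [0, 275/3]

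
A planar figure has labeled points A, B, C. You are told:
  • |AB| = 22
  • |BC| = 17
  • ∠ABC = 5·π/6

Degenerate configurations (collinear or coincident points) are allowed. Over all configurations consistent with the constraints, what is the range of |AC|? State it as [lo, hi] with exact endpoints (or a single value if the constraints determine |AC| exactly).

|AC| = √(374·√(3) + 773)  (≈ 37.6933)

|AB| ∈ {22}
|BC| ∈ {17}
|AC| ∈ {√(374·√(3) + 773)}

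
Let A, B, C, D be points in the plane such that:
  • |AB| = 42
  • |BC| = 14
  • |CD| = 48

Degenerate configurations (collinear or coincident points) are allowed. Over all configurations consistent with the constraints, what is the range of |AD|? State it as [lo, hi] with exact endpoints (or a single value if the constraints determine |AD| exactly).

|AB| ∈ {42}
|BC| ∈ {14}
|CD| ∈ {48}
|AC| ∈ [28, 56]
|BD| ∈ [34, 62]
|AD| ∈ [0, 104]

|AD| ∈ [0, 104]  (≈ [0.0000, 104.0000])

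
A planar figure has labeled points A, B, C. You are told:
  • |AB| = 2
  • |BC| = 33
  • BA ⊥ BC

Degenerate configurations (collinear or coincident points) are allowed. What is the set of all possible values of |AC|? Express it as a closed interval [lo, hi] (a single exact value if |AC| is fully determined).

|AB| ∈ {2}
|BC| ∈ {33}
|AC| ∈ {√(1093)}

|AC| = √(1093)  (≈ 33.0606)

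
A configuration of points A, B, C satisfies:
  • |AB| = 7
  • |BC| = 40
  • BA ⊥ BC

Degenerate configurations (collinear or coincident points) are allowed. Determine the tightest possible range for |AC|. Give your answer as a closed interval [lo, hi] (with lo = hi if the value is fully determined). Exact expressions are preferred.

|AC| = √(1649)  (≈ 40.6079)

|AB| ∈ {7}
|BC| ∈ {40}
|AC| ∈ {√(1649)}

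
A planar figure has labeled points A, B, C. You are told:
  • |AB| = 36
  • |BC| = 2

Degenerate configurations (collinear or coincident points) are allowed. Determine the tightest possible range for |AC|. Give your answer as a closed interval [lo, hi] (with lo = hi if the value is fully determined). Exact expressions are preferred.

|AB| ∈ {36}
|BC| ∈ {2}
|AC| ∈ [34, 38]

|AC| ∈ [34, 38]  (≈ [34.0000, 38.0000])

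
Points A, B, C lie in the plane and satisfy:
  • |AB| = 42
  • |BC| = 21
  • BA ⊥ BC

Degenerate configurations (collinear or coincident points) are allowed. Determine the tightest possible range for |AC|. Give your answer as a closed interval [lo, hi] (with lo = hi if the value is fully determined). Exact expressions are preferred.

|AC| = 21·√(5)  (≈ 46.9574)

|AB| ∈ {42}
|BC| ∈ {21}
|AC| ∈ {21·√(5)}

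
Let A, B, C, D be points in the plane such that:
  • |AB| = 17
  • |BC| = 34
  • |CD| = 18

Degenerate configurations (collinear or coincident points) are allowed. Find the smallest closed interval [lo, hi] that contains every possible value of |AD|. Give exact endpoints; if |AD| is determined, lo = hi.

|AD| ∈ [0, 69]  (≈ [0.0000, 69.0000])

|AB| ∈ {17}
|BC| ∈ {34}
|CD| ∈ {18}
|AC| ∈ [17, 51]
|BD| ∈ [16, 52]
|AD| ∈ [0, 69]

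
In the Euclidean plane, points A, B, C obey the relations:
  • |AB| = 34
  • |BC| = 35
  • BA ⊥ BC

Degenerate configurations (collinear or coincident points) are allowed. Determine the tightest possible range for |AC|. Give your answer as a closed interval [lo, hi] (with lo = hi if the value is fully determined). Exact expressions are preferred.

|AB| ∈ {34}
|BC| ∈ {35}
|AC| ∈ {√(2381)}

|AC| = √(2381)  (≈ 48.7955)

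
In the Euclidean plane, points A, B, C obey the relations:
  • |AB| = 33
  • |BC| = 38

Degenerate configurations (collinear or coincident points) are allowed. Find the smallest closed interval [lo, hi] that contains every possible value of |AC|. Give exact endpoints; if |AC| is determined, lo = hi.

|AC| ∈ [5, 71]  (≈ [5.0000, 71.0000])

|AB| ∈ {33}
|BC| ∈ {38}
|AC| ∈ [5, 71]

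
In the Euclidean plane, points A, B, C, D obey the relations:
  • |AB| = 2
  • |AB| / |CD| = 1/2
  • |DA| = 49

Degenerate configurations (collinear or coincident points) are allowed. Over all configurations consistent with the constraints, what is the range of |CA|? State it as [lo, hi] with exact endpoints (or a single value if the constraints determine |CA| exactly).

|CA| ∈ [45, 53]  (≈ [45.0000, 53.0000])

|AB| ∈ {2}
|AD| ∈ {49}
|CD| ∈ {4}
|BD| ∈ [47, 51]
|AC| ∈ [45, 53]
|BC| ∈ [43, 55]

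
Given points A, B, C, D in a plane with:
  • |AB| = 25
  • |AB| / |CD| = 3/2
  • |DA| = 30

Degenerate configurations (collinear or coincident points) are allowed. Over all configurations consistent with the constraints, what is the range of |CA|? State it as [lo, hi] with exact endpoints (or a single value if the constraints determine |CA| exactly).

|CA| ∈ [40/3, 140/3]  (≈ [13.3333, 46.6667])

|AB| ∈ {25}
|AD| ∈ {30}
|CD| ∈ {50/3}
|BD| ∈ [5, 55]
|AC| ∈ [40/3, 140/3]
|BC| ∈ [0, 215/3]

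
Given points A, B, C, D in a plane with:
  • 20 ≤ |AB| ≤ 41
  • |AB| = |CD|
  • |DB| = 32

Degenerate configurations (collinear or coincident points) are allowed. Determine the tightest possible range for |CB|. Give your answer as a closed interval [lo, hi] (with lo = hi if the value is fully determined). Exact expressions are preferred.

|AB| ∈ [20, 41]
|BD| ∈ {32}
|CD| ∈ [20, 41]
|AD| ∈ [0, 73]
|BC| ∈ [0, 73]
|AC| ∈ [0, 114]

|CB| ∈ [0, 73]  (≈ [0.0000, 73.0000])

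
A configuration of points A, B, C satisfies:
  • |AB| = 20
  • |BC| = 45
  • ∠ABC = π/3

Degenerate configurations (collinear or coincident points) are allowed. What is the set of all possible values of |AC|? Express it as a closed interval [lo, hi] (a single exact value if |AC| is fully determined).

|AC| = 5·√(61)  (≈ 39.0512)

|AB| ∈ {20}
|BC| ∈ {45}
|AC| ∈ {5·√(61)}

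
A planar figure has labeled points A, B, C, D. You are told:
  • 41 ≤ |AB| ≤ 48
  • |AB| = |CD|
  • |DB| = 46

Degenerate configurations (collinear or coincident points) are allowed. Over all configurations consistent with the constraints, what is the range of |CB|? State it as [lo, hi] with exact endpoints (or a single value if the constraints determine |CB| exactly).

|CB| ∈ [0, 94]  (≈ [0.0000, 94.0000])

|AB| ∈ [41, 48]
|BD| ∈ {46}
|CD| ∈ [41, 48]
|AD| ∈ [0, 94]
|BC| ∈ [0, 94]
|AC| ∈ [0, 142]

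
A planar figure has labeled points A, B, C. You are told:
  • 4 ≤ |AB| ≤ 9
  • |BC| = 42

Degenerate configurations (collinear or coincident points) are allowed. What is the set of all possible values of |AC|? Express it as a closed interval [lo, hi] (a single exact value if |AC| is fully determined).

|AB| ∈ [4, 9]
|BC| ∈ {42}
|AC| ∈ [33, 51]

|AC| ∈ [33, 51]  (≈ [33.0000, 51.0000])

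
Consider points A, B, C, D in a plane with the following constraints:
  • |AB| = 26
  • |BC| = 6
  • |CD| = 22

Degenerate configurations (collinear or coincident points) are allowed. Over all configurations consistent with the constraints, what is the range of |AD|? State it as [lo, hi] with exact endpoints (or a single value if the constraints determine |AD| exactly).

|AB| ∈ {26}
|BC| ∈ {6}
|CD| ∈ {22}
|AC| ∈ [20, 32]
|BD| ∈ [16, 28]
|AD| ∈ [0, 54]

|AD| ∈ [0, 54]  (≈ [0.0000, 54.0000])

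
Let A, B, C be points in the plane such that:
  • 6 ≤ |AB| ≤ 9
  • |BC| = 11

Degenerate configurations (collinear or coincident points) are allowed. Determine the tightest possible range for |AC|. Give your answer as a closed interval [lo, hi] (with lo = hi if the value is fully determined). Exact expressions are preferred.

|AB| ∈ [6, 9]
|BC| ∈ {11}
|AC| ∈ [2, 20]

|AC| ∈ [2, 20]  (≈ [2.0000, 20.0000])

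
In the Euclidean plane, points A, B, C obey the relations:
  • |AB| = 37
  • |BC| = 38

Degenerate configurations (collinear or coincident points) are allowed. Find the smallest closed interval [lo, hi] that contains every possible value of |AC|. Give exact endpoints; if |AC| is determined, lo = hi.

|AC| ∈ [1, 75]  (≈ [1.0000, 75.0000])

|AB| ∈ {37}
|BC| ∈ {38}
|AC| ∈ [1, 75]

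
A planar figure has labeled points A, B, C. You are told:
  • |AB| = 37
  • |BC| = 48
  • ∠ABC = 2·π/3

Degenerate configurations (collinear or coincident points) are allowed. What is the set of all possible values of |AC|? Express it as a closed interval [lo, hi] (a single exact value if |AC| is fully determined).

|AB| ∈ {37}
|BC| ∈ {48}
|AC| ∈ {√(5449)}

|AC| = √(5449)  (≈ 73.8173)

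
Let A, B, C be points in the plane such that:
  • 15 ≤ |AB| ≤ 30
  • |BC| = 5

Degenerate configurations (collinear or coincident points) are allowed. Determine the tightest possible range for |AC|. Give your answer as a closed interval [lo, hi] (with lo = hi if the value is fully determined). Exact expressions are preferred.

|AB| ∈ [15, 30]
|BC| ∈ {5}
|AC| ∈ [10, 35]

|AC| ∈ [10, 35]  (≈ [10.0000, 35.0000])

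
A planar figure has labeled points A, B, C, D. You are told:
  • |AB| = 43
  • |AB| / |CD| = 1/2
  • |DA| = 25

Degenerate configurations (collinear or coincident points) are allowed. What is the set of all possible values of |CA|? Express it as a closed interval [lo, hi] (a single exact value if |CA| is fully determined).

|AB| ∈ {43}
|AD| ∈ {25}
|CD| ∈ {86}
|BD| ∈ [18, 68]
|AC| ∈ [61, 111]
|BC| ∈ [18, 154]

|CA| ∈ [61, 111]  (≈ [61.0000, 111.0000])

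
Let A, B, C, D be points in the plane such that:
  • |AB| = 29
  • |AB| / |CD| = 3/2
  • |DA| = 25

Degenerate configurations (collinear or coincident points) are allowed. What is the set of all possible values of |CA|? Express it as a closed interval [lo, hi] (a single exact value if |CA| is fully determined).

|CA| ∈ [17/3, 133/3]  (≈ [5.6667, 44.3333])

|AB| ∈ {29}
|AD| ∈ {25}
|CD| ∈ {58/3}
|BD| ∈ [4, 54]
|AC| ∈ [17/3, 133/3]
|BC| ∈ [0, 220/3]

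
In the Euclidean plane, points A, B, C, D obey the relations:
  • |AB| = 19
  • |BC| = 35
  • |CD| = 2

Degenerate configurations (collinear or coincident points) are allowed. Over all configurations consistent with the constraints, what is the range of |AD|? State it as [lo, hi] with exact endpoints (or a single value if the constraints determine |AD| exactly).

|AB| ∈ {19}
|BC| ∈ {35}
|CD| ∈ {2}
|AC| ∈ [16, 54]
|BD| ∈ [33, 37]
|AD| ∈ [14, 56]

|AD| ∈ [14, 56]  (≈ [14.0000, 56.0000])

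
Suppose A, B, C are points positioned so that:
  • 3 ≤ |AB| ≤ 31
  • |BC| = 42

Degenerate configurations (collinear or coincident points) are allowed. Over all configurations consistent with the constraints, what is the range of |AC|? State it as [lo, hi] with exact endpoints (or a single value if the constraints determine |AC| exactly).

|AC| ∈ [11, 73]  (≈ [11.0000, 73.0000])

|AB| ∈ [3, 31]
|BC| ∈ {42}
|AC| ∈ [11, 73]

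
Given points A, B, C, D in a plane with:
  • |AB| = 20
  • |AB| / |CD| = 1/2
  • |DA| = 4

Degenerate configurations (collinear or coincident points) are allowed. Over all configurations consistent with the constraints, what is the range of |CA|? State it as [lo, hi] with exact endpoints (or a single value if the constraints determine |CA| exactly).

|CA| ∈ [36, 44]  (≈ [36.0000, 44.0000])

|AB| ∈ {20}
|AD| ∈ {4}
|CD| ∈ {40}
|BD| ∈ [16, 24]
|AC| ∈ [36, 44]
|BC| ∈ [16, 64]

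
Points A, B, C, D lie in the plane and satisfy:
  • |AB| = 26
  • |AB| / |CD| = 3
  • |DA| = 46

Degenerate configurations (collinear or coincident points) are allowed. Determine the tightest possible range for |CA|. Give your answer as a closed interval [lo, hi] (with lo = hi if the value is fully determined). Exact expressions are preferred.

|CA| ∈ [112/3, 164/3]  (≈ [37.3333, 54.6667])

|AB| ∈ {26}
|AD| ∈ {46}
|CD| ∈ {26/3}
|BD| ∈ [20, 72]
|AC| ∈ [112/3, 164/3]
|BC| ∈ [34/3, 242/3]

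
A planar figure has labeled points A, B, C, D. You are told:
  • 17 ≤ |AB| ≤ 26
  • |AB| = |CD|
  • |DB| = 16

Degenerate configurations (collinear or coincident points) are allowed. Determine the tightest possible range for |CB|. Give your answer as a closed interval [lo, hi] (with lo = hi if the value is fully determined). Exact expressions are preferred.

|AB| ∈ [17, 26]
|BD| ∈ {16}
|CD| ∈ [17, 26]
|AD| ∈ [1, 42]
|BC| ∈ [1, 42]
|AC| ∈ [0, 68]

|CB| ∈ [1, 42]  (≈ [1.0000, 42.0000])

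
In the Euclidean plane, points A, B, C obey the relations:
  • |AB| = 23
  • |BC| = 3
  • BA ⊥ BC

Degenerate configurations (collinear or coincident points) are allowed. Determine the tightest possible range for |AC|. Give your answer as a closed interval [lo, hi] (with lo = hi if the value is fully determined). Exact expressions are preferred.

|AB| ∈ {23}
|BC| ∈ {3}
|AC| ∈ {√(538)}

|AC| = √(538)  (≈ 23.1948)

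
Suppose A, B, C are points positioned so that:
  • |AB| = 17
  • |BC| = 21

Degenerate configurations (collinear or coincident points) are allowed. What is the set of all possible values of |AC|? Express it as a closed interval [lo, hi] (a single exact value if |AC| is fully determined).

|AC| ∈ [4, 38]  (≈ [4.0000, 38.0000])

|AB| ∈ {17}
|BC| ∈ {21}
|AC| ∈ [4, 38]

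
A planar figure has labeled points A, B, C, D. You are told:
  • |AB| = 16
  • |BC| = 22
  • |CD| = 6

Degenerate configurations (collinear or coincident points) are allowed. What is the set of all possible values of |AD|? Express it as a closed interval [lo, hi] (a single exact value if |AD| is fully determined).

|AB| ∈ {16}
|BC| ∈ {22}
|CD| ∈ {6}
|AC| ∈ [6, 38]
|BD| ∈ [16, 28]
|AD| ∈ [0, 44]

|AD| ∈ [0, 44]  (≈ [0.0000, 44.0000])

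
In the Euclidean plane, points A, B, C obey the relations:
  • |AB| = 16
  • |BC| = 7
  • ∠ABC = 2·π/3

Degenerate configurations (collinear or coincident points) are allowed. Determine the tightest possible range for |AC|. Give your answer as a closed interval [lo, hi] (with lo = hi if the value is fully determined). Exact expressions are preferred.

|AC| = √(417)  (≈ 20.4206)

|AB| ∈ {16}
|BC| ∈ {7}
|AC| ∈ {√(417)}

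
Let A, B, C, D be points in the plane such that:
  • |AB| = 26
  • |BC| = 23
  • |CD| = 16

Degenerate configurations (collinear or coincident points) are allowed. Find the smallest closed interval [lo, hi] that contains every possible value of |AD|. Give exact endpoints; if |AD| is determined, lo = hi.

|AD| ∈ [0, 65]  (≈ [0.0000, 65.0000])

|AB| ∈ {26}
|BC| ∈ {23}
|CD| ∈ {16}
|AC| ∈ [3, 49]
|BD| ∈ [7, 39]
|AD| ∈ [0, 65]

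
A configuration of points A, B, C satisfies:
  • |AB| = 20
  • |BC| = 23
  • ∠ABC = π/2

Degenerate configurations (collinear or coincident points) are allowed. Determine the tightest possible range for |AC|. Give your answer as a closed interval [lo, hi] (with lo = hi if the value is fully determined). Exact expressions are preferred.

|AB| ∈ {20}
|BC| ∈ {23}
|AC| ∈ {√(929)}

|AC| = √(929)  (≈ 30.4795)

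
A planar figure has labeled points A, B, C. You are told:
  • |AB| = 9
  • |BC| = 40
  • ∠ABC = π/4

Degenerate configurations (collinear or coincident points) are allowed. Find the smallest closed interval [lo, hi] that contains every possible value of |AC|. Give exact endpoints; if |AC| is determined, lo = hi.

|AB| ∈ {9}
|BC| ∈ {40}
|AC| ∈ {√(1681 - 360·√(2))}

|AC| = √(1681 - 360·√(2))  (≈ 34.2328)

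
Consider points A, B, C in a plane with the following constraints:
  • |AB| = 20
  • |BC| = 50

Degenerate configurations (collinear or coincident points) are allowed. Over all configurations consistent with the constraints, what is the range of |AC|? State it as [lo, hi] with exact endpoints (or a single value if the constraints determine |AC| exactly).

|AB| ∈ {20}
|BC| ∈ {50}
|AC| ∈ [30, 70]

|AC| ∈ [30, 70]  (≈ [30.0000, 70.0000])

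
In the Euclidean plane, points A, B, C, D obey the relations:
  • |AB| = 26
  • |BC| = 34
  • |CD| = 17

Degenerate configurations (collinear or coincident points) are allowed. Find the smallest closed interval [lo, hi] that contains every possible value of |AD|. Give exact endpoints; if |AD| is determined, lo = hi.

|AB| ∈ {26}
|BC| ∈ {34}
|CD| ∈ {17}
|AC| ∈ [8, 60]
|BD| ∈ [17, 51]
|AD| ∈ [0, 77]

|AD| ∈ [0, 77]  (≈ [0.0000, 77.0000])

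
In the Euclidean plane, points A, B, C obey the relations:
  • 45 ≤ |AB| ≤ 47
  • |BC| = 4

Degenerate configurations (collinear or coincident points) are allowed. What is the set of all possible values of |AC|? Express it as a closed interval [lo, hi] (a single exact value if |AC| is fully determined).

|AC| ∈ [41, 51]  (≈ [41.0000, 51.0000])

|AB| ∈ [45, 47]
|BC| ∈ {4}
|AC| ∈ [41, 51]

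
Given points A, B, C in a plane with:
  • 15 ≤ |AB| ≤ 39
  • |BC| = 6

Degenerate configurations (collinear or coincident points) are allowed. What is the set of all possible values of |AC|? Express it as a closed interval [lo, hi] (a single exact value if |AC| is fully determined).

|AC| ∈ [9, 45]  (≈ [9.0000, 45.0000])

|AB| ∈ [15, 39]
|BC| ∈ {6}
|AC| ∈ [9, 45]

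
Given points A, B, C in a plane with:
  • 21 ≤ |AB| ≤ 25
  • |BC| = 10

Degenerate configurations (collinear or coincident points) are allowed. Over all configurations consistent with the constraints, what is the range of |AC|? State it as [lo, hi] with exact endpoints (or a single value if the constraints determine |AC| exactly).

|AC| ∈ [11, 35]  (≈ [11.0000, 35.0000])

|AB| ∈ [21, 25]
|BC| ∈ {10}
|AC| ∈ [11, 35]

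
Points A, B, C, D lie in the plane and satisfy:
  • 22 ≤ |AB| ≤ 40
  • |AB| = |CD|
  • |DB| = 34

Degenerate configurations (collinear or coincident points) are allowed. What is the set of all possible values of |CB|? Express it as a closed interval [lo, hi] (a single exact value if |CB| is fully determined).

|CB| ∈ [0, 74]  (≈ [0.0000, 74.0000])

|AB| ∈ [22, 40]
|BD| ∈ {34}
|CD| ∈ [22, 40]
|AD| ∈ [0, 74]
|BC| ∈ [0, 74]
|AC| ∈ [0, 114]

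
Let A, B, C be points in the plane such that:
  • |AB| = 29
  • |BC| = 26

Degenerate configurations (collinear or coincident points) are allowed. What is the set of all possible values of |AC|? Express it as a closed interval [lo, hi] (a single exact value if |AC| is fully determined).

|AB| ∈ {29}
|BC| ∈ {26}
|AC| ∈ [3, 55]

|AC| ∈ [3, 55]  (≈ [3.0000, 55.0000])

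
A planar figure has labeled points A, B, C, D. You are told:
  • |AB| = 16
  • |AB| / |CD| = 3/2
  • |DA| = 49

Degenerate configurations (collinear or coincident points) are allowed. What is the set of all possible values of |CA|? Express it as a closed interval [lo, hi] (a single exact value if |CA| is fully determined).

|AB| ∈ {16}
|AD| ∈ {49}
|CD| ∈ {32/3}
|BD| ∈ [33, 65]
|AC| ∈ [115/3, 179/3]
|BC| ∈ [67/3, 227/3]

|CA| ∈ [115/3, 179/3]  (≈ [38.3333, 59.6667])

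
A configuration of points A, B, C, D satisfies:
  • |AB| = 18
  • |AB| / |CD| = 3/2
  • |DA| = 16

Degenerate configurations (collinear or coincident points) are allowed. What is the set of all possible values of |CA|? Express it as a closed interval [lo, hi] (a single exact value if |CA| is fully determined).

|AB| ∈ {18}
|AD| ∈ {16}
|CD| ∈ {12}
|BD| ∈ [2, 34]
|AC| ∈ [4, 28]
|BC| ∈ [0, 46]

|CA| ∈ [4, 28]  (≈ [4.0000, 28.0000])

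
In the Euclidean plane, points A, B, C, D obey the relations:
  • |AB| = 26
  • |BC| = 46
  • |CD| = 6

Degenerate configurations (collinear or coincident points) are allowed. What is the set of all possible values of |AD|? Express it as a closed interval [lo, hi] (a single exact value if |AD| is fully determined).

|AB| ∈ {26}
|BC| ∈ {46}
|CD| ∈ {6}
|AC| ∈ [20, 72]
|BD| ∈ [40, 52]
|AD| ∈ [14, 78]

|AD| ∈ [14, 78]  (≈ [14.0000, 78.0000])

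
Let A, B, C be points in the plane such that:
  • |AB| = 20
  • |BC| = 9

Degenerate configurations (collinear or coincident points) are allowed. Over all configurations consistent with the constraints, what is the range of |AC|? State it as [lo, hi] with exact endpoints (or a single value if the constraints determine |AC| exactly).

|AB| ∈ {20}
|BC| ∈ {9}
|AC| ∈ [11, 29]

|AC| ∈ [11, 29]  (≈ [11.0000, 29.0000])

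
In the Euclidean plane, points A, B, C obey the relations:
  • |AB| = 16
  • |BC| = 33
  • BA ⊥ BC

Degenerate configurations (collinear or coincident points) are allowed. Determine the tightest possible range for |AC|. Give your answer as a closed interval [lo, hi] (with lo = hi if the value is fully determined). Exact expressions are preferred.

|AB| ∈ {16}
|BC| ∈ {33}
|AC| ∈ {√(1345)}

|AC| = √(1345)  (≈ 36.6742)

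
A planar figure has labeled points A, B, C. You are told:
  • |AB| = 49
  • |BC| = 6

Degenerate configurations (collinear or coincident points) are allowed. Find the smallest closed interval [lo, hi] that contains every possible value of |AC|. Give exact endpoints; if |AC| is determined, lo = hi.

|AB| ∈ {49}
|BC| ∈ {6}
|AC| ∈ [43, 55]

|AC| ∈ [43, 55]  (≈ [43.0000, 55.0000])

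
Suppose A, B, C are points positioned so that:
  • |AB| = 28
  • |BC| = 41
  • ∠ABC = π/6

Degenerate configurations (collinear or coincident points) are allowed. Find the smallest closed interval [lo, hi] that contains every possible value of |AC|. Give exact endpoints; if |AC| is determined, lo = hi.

|AB| ∈ {28}
|BC| ∈ {41}
|AC| ∈ {√(2465 - 1148·√(3))}

|AC| = √(2465 - 1148·√(3))  (≈ 21.8313)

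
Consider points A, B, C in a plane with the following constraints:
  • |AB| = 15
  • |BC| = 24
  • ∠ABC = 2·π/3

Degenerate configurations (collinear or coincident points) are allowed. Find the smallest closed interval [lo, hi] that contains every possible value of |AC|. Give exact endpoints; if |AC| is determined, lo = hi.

|AC| = 3·√(129)  (≈ 34.0735)

|AB| ∈ {15}
|BC| ∈ {24}
|AC| ∈ {3·√(129)}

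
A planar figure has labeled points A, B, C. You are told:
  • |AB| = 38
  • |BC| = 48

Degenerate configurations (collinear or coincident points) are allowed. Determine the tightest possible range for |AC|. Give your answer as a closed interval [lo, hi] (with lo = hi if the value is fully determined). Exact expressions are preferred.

|AB| ∈ {38}
|BC| ∈ {48}
|AC| ∈ [10, 86]

|AC| ∈ [10, 86]  (≈ [10.0000, 86.0000])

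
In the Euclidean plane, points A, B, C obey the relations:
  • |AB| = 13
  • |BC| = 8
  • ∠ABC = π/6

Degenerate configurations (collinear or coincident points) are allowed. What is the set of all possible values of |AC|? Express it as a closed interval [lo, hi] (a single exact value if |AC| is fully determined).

|AB| ∈ {13}
|BC| ∈ {8}
|AC| ∈ {√(233 - 104·√(3))}

|AC| = √(233 - 104·√(3))  (≈ 7.2710)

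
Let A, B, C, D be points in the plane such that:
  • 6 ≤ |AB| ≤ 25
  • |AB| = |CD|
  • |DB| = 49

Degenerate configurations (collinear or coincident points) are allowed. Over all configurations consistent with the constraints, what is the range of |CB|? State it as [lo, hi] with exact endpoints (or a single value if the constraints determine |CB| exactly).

|AB| ∈ [6, 25]
|BD| ∈ {49}
|CD| ∈ [6, 25]
|AD| ∈ [24, 74]
|BC| ∈ [24, 74]
|AC| ∈ [0, 99]

|CB| ∈ [24, 74]  (≈ [24.0000, 74.0000])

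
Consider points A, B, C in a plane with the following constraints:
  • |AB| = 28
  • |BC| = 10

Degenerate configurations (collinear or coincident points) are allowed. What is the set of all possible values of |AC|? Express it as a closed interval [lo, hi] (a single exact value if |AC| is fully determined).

|AB| ∈ {28}
|BC| ∈ {10}
|AC| ∈ [18, 38]

|AC| ∈ [18, 38]  (≈ [18.0000, 38.0000])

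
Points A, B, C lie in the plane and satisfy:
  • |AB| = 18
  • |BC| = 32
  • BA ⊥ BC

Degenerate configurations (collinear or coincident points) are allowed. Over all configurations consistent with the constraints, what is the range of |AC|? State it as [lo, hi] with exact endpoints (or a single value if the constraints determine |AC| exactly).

|AC| = 2·√(337)  (≈ 36.7151)

|AB| ∈ {18}
|BC| ∈ {32}
|AC| ∈ {2·√(337)}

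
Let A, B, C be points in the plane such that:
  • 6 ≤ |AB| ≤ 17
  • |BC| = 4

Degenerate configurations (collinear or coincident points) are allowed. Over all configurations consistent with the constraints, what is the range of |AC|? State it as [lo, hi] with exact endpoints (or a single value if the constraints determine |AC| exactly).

|AC| ∈ [2, 21]  (≈ [2.0000, 21.0000])

|AB| ∈ [6, 17]
|BC| ∈ {4}
|AC| ∈ [2, 21]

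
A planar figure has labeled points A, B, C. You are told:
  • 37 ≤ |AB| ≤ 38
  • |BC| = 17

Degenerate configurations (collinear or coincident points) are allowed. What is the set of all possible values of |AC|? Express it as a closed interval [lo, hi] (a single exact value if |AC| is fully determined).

|AB| ∈ [37, 38]
|BC| ∈ {17}
|AC| ∈ [20, 55]

|AC| ∈ [20, 55]  (≈ [20.0000, 55.0000])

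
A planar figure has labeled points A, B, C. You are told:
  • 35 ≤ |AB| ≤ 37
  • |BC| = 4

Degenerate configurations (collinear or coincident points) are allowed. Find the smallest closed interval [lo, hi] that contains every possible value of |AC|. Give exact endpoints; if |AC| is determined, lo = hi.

|AB| ∈ [35, 37]
|BC| ∈ {4}
|AC| ∈ [31, 41]

|AC| ∈ [31, 41]  (≈ [31.0000, 41.0000])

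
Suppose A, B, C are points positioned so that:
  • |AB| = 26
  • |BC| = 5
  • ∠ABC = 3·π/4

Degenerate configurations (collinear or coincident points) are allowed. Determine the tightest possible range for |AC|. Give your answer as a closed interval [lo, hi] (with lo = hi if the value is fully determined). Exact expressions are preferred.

|AC| = √(130·√(2) + 701)  (≈ 29.7464)

|AB| ∈ {26}
|BC| ∈ {5}
|AC| ∈ {√(130·√(2) + 701)}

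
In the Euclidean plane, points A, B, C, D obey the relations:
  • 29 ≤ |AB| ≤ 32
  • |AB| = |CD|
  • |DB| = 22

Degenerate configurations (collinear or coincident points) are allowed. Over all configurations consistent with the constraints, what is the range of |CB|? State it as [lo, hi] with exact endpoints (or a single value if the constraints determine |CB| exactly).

|CB| ∈ [7, 54]  (≈ [7.0000, 54.0000])

|AB| ∈ [29, 32]
|BD| ∈ {22}
|CD| ∈ [29, 32]
|AD| ∈ [7, 54]
|BC| ∈ [7, 54]
|AC| ∈ [0, 86]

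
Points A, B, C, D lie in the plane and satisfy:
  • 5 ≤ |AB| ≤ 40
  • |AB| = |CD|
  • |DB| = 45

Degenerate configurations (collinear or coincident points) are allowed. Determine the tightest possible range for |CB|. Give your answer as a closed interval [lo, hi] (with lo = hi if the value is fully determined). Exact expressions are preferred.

|AB| ∈ [5, 40]
|BD| ∈ {45}
|CD| ∈ [5, 40]
|AD| ∈ [5, 85]
|BC| ∈ [5, 85]
|AC| ∈ [0, 125]

|CB| ∈ [5, 85]  (≈ [5.0000, 85.0000])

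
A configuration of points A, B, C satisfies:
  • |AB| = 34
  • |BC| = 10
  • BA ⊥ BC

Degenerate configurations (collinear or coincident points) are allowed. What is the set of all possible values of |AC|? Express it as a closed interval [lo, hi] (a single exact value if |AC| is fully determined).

|AC| = 2·√(314)  (≈ 35.4401)

|AB| ∈ {34}
|BC| ∈ {10}
|AC| ∈ {2·√(314)}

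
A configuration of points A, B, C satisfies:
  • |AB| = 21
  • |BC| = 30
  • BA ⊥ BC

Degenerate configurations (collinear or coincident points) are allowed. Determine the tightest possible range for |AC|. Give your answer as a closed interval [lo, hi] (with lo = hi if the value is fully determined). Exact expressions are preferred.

|AC| = 3·√(149)  (≈ 36.6197)

|AB| ∈ {21}
|BC| ∈ {30}
|AC| ∈ {3·√(149)}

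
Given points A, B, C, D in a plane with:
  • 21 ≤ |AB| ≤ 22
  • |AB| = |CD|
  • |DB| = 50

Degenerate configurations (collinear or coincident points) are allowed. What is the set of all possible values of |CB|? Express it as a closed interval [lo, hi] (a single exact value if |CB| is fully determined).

|AB| ∈ [21, 22]
|BD| ∈ {50}
|CD| ∈ [21, 22]
|AD| ∈ [28, 72]
|BC| ∈ [28, 72]
|AC| ∈ [6, 94]

|CB| ∈ [28, 72]  (≈ [28.0000, 72.0000])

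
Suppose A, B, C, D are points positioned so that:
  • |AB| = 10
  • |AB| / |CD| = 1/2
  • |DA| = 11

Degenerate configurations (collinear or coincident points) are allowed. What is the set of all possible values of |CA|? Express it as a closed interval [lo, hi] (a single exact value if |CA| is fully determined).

|AB| ∈ {10}
|AD| ∈ {11}
|CD| ∈ {20}
|BD| ∈ [1, 21]
|AC| ∈ [9, 31]
|BC| ∈ [0, 41]

|CA| ∈ [9, 31]  (≈ [9.0000, 31.0000])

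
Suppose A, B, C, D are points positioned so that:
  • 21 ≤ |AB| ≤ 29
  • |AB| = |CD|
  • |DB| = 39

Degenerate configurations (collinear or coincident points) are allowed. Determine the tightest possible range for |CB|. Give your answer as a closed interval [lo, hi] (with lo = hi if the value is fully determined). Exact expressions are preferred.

|CB| ∈ [10, 68]  (≈ [10.0000, 68.0000])

|AB| ∈ [21, 29]
|BD| ∈ {39}
|CD| ∈ [21, 29]
|AD| ∈ [10, 68]
|BC| ∈ [10, 68]
|AC| ∈ [0, 97]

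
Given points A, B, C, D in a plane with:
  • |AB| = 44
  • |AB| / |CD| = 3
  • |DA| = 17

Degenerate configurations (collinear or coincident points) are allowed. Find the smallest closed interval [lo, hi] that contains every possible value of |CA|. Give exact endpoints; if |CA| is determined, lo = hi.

|CA| ∈ [7/3, 95/3]  (≈ [2.3333, 31.6667])

|AB| ∈ {44}
|AD| ∈ {17}
|CD| ∈ {44/3}
|BD| ∈ [27, 61]
|AC| ∈ [7/3, 95/3]
|BC| ∈ [37/3, 227/3]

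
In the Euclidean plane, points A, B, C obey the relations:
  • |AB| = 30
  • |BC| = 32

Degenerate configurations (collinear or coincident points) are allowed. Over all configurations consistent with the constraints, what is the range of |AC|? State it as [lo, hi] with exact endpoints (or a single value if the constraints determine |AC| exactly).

|AC| ∈ [2, 62]  (≈ [2.0000, 62.0000])

|AB| ∈ {30}
|BC| ∈ {32}
|AC| ∈ [2, 62]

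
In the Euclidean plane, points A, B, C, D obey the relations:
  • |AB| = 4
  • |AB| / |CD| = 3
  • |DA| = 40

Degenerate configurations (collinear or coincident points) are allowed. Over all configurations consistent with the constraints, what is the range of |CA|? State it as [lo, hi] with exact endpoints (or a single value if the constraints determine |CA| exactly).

|AB| ∈ {4}
|AD| ∈ {40}
|CD| ∈ {4/3}
|BD| ∈ [36, 44]
|AC| ∈ [116/3, 124/3]
|BC| ∈ [104/3, 136/3]

|CA| ∈ [116/3, 124/3]  (≈ [38.6667, 41.3333])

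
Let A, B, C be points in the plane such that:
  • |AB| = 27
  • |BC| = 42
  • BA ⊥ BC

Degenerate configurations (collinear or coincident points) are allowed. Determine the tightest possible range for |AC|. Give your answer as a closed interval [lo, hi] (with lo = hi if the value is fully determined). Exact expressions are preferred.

|AB| ∈ {27}
|BC| ∈ {42}
|AC| ∈ {3·√(277)}

|AC| = 3·√(277)  (≈ 49.9300)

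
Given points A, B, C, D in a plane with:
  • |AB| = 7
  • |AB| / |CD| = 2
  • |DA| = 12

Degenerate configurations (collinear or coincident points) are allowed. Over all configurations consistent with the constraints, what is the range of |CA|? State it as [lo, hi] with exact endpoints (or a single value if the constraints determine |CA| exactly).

|AB| ∈ {7}
|AD| ∈ {12}
|CD| ∈ {7/2}
|BD| ∈ [5, 19]
|AC| ∈ [17/2, 31/2]
|BC| ∈ [3/2, 45/2]

|CA| ∈ [17/2, 31/2]  (≈ [8.5000, 15.5000])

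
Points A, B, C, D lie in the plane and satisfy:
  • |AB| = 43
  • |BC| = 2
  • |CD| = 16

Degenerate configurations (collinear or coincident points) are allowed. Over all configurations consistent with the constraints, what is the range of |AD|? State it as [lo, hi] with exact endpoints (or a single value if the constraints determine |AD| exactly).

|AB| ∈ {43}
|BC| ∈ {2}
|CD| ∈ {16}
|AC| ∈ [41, 45]
|BD| ∈ [14, 18]
|AD| ∈ [25, 61]

|AD| ∈ [25, 61]  (≈ [25.0000, 61.0000])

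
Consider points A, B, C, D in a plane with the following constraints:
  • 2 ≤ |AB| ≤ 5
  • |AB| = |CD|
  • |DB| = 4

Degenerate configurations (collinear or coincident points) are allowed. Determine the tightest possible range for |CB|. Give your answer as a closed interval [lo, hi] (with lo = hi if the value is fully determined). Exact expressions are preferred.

|CB| ∈ [0, 9]  (≈ [0.0000, 9.0000])

|AB| ∈ [2, 5]
|BD| ∈ {4}
|CD| ∈ [2, 5]
|AD| ∈ [0, 9]
|BC| ∈ [0, 9]
|AC| ∈ [0, 14]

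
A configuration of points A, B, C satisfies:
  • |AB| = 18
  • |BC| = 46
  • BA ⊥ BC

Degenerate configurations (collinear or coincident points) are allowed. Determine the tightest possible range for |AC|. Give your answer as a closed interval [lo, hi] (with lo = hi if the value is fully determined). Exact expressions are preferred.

|AB| ∈ {18}
|BC| ∈ {46}
|AC| ∈ {2·√(610)}

|AC| = 2·√(610)  (≈ 49.3964)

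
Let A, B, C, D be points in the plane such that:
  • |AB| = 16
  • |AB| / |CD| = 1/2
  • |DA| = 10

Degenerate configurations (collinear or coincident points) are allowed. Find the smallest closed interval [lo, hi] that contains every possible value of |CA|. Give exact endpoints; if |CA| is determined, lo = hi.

|CA| ∈ [22, 42]  (≈ [22.0000, 42.0000])

|AB| ∈ {16}
|AD| ∈ {10}
|CD| ∈ {32}
|BD| ∈ [6, 26]
|AC| ∈ [22, 42]
|BC| ∈ [6, 58]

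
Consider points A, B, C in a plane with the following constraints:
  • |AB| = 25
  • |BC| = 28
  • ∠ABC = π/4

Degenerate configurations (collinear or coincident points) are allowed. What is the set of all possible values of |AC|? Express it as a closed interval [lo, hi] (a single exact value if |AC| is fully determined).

|AB| ∈ {25}
|BC| ∈ {28}
|AC| ∈ {√(1409 - 700·√(2))}

|AC| = √(1409 - 700·√(2))  (≈ 20.4707)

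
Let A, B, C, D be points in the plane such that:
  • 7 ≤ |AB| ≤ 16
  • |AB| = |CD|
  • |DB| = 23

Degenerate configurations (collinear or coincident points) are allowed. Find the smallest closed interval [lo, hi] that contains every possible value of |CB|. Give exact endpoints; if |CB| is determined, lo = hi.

|AB| ∈ [7, 16]
|BD| ∈ {23}
|CD| ∈ [7, 16]
|AD| ∈ [7, 39]
|BC| ∈ [7, 39]
|AC| ∈ [0, 55]

|CB| ∈ [7, 39]  (≈ [7.0000, 39.0000])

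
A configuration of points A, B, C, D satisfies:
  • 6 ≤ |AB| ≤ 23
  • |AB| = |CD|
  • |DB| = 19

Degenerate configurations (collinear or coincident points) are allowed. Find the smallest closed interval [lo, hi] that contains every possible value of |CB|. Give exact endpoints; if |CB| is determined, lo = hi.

|CB| ∈ [0, 42]  (≈ [0.0000, 42.0000])

|AB| ∈ [6, 23]
|BD| ∈ {19}
|CD| ∈ [6, 23]
|AD| ∈ [0, 42]
|BC| ∈ [0, 42]
|AC| ∈ [0, 65]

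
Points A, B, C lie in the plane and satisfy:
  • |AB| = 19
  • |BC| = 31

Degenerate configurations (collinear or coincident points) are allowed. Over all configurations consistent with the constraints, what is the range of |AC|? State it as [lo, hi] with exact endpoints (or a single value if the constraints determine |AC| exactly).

|AB| ∈ {19}
|BC| ∈ {31}
|AC| ∈ [12, 50]

|AC| ∈ [12, 50]  (≈ [12.0000, 50.0000])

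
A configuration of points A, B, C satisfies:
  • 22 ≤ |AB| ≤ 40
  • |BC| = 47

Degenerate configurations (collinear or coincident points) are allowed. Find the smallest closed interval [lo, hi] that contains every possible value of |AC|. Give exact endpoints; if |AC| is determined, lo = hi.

|AB| ∈ [22, 40]
|BC| ∈ {47}
|AC| ∈ [7, 87]

|AC| ∈ [7, 87]  (≈ [7.0000, 87.0000])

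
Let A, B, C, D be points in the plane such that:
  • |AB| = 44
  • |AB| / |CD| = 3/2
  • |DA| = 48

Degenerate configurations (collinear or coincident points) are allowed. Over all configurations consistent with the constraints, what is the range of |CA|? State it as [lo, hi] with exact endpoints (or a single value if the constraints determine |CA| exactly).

|CA| ∈ [56/3, 232/3]  (≈ [18.6667, 77.3333])

|AB| ∈ {44}
|AD| ∈ {48}
|CD| ∈ {88/3}
|BD| ∈ [4, 92]
|AC| ∈ [56/3, 232/3]
|BC| ∈ [0, 364/3]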